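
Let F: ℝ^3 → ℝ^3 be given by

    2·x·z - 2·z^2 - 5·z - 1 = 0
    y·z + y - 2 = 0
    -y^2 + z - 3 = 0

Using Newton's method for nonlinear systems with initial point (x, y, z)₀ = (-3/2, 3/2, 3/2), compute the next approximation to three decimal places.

At (-3/2, 3/2, 3/2): F = (-17.500, 1.750, -3.750).
Jacobian J = [[2·z, 0, 2·x - 4·z - 5], [0, z + 1, y], [0, -2·y, 1]].
At the point, J = [[3.000, 0.000, -14.000], [0.000, 2.500, 1.500], [0.000, -3.000, 1.000]] (det J = 21.000).
Solving J·Δ = −F gives Δ = (8.583, -1.054, 0.589).
Then the next iterate is (x, y, z)₁ = (7.083, 0.446, 2.089).

(7.083, 0.446, 2.089)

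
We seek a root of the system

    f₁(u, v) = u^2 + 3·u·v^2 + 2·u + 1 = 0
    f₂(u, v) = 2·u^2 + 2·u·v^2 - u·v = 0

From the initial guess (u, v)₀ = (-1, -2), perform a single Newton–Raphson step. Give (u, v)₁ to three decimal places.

(-0.667, -1.333)

At (-1, -2): F = (-12.000, -8.000).
Jacobian J = [[2·u + 3·v^2 + 2, 6·u·v], [4·u + 2·v^2 - v, 4·u·v - u]].
At the point, J = [[12.000, 12.000], [6.000, 9.000]] (det J = 36.000).
Solving J·Δ = −F gives Δ = (0.333, 0.667).
Then the next iterate is (u, v)₁ = (-0.667, -1.333).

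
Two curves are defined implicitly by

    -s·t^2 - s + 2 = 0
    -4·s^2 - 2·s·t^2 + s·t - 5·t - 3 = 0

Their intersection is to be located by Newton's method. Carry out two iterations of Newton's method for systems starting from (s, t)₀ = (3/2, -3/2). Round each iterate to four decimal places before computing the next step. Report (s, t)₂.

At (3/2, -3/2): F = (-2.8750, -13.5000).
Jacobian J = [[-t^2 - 1, -2·s·t], [-8·s - 2·t^2 + t, -4·s·t + s - 5]].
At the point, J = [[-3.2500, 4.5000], [-18.0000, 5.5000]] (det J = 63.1250).
Solving J·Δ = −F gives Δ = (-0.7119, 0.1248).
Then the next iterate is (s, t)₁ = (0.7881, -1.3752).
Round to (0.7881, -1.3752) and repeat: F = (-0.278535, -2.673072), J = [[-2.891175, 2.167590], [-11.462350, 0.123280]].
Δ = (-0.2352, -0.1852), so (s, t)₂ = (0.5529, -1.5604).

(0.5529, -1.5604)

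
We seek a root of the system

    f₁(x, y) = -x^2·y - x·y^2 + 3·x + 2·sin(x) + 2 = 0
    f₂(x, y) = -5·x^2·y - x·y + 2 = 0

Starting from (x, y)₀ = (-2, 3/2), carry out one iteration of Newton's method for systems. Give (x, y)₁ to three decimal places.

At (-2, 3/2): F = (-7.31859, -25.000).
Jacobian J = [[-2·x·y - y^2 + 2·cos(x) + 3, -x^2 - 2·x·y], [-10·x·y - y, -5·x^2 - x]].
At the point, J = [[5.91771, 2.000], [28.500, -18.000]] (det J = -163.51871).
Solving J·Δ = −F gives Δ = (1.111, 0.371).
Then the next iterate is (x, y)₁ = (-0.889, 1.871).

(-0.889, 1.871)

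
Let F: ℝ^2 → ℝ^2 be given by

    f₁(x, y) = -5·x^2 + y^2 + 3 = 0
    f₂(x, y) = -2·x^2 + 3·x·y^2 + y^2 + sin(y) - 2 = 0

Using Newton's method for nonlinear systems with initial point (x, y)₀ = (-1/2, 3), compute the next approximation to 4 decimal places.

(-0.5090, 1.2158)

At (-1/2, 3): F = (10.7500, -6.858880).
Jacobian J = [[-10·x, 2·y], [-4·x + 3·y^2, 6·x·y + 2·y + cos(y)]].
At the point, J = [[5.0000, 6.0000], [29.0000, -3.989992]] (det J = -193.949962).
Solving J·Δ = −F gives Δ = (-0.0090, -1.7842).
Then the next iterate is (x, y)₁ = (-0.5090, 1.2158).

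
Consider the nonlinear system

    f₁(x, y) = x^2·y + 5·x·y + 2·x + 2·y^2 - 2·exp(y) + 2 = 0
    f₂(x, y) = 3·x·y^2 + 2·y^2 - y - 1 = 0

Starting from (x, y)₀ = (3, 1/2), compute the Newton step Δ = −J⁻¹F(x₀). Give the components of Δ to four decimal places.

At (3, 1/2): F = (17.202557, 1.2500).
Jacobian J = [[2·x·y + 5·y + 2, x^2 + 5·x + 4·y - 2·exp(y)], [3·y^2, 6·x·y + 4·y - 1]].
At the point, J = [[7.5000, 22.702557], [0.7500, 10.0000]] (det J = 57.973082).
Solving J·Δ = −F gives Δ = (-2.4778, 0.0608).

(-2.4778, 0.0608)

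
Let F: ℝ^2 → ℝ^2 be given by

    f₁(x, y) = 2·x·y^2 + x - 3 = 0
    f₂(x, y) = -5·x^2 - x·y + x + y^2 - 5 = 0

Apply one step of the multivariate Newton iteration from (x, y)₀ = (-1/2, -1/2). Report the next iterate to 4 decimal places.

(0.6897, 1.4655)

At (-1/2, -1/2): F = (-3.7500, -6.7500).
Jacobian J = [[2·y^2 + 1, 4·x·y], [-10·x - y + 1, -x + 2·y]].
At the point, J = [[1.5000, 1.0000], [6.5000, -0.5000]] (det J = -7.2500).
Solving J·Δ = −F gives Δ = (1.1897, 1.9655).
Then the next iterate is (x, y)₁ = (0.6897, 1.4655).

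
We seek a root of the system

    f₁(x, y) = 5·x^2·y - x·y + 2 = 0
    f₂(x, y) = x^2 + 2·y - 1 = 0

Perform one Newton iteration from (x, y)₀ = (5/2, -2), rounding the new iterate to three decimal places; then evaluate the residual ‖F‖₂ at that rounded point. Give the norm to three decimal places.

15.402

At (5/2, -2): F = (-55.500, 1.250).
Jacobian J = [[10·x·y - y, 5·x^2 - x], [2·x, 2]].
At the point, J = [[-48.000, 28.750], [5.000, 2.000]] (det J = -239.750).
Solving J·Δ = −F gives Δ = (-0.613, 0.907).
Then the next iterate is (x, y)₁ = (1.887, -1.093).
Re-evaluating at (1.887, -1.093): F = (-15.39711, 0.37477), so ‖F‖₂ = 15.402.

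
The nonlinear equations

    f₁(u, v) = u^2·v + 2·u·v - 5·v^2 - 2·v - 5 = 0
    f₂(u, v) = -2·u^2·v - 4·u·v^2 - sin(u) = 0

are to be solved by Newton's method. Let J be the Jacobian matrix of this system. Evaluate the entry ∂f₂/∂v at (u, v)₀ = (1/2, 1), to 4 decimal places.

-4.5000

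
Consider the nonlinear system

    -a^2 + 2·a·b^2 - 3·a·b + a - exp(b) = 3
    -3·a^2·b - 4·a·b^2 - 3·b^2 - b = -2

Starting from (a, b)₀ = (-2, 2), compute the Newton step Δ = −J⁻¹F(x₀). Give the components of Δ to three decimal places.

At (-2, 2): F = (-20.38906, -4.000).
Jacobian J = [[-2·a + 2·b^2 - 3·b + 1, 4·a·b - 3·a - exp(b)], [-6·a·b - 4·b^2, -3·a^2 - 8·a·b - 6·b - 1]].
At the point, J = [[7.000, -17.38906], [8.000, 7.000]] (det J = 188.11245).
Solving J·Δ = −F gives Δ = (1.128, -0.718).

(1.128, -0.718)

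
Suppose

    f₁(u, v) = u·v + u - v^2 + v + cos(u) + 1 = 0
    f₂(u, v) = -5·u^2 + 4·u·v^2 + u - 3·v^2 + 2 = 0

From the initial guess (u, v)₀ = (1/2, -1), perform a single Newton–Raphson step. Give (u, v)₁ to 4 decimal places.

(-0.6679, -1.1250)

At (1/2, -1): F = (-0.122417, 0.2500).
Jacobian J = [[v - sin(u) + 1, u - 2·v + 1], [-10·u + 4·v^2 + 1, 8·u·v - 6·v]].
At the point, J = [[-0.479426, 3.5000], [0.0000, 2.0000]] (det J = -0.958851).
Solving J·Δ = −F gives Δ = (-1.1679, -0.1250).
Then the next iterate is (u, v)₁ = (-0.6679, -1.1250).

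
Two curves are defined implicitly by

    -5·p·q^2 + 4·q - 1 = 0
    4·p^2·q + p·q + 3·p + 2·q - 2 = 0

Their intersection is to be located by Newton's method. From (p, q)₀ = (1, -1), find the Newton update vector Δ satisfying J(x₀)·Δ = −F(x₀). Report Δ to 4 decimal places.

(-0.2857, 0.6122)

At (1, -1): F = (-10.0000, -6.0000).
Jacobian J = [[-5·q^2, -10·p·q + 4], [8·p·q + q + 3, 4·p^2 + p + 2]].
At the point, J = [[-5.0000, 14.0000], [-6.0000, 7.0000]] (det J = 49.0000).
Solving J·Δ = −F gives Δ = (-0.2857, 0.6122).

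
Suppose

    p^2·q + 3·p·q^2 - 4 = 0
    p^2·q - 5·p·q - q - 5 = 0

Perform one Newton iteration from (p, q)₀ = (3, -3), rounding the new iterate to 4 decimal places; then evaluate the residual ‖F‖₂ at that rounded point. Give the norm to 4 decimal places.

At (3, -3): F = (50.0000, 16.0000).
Jacobian J = [[2·p·q + 3·q^2, p^2 + 6·p·q], [2·p·q - 5·q, p^2 - 5·p - 1]].
At the point, J = [[9.0000, -45.0000], [-3.0000, -7.0000]] (det J = -198.0000).
Solving J·Δ = −F gives Δ = (1.8687, 1.4848).
Then the next iterate is (p, q)₁ = (4.8687, -1.5152).
Re-evaluating at (4.8687, -1.5152): F = (-6.383526, -2.516193), so ‖F‖₂ = 6.8615.

6.8615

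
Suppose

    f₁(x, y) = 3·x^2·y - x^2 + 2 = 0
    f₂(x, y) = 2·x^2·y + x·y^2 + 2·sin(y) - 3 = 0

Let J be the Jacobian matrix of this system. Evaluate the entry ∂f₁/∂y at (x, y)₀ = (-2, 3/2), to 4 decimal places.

12.0000

∂f₁/∂y = 3·x^2.
At (-2, 3/2) this is 12.0000.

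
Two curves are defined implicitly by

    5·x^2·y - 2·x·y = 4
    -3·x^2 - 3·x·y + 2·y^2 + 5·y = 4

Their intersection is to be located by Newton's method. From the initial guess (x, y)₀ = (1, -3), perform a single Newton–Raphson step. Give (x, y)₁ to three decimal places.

(0.502, -2.649)

At (1, -3): F = (-13.000, 5.000).
Jacobian J = [[10·x·y - 2·y, 5·x^2 - 2·x], [-6·x - 3·y, -3·x + 4·y + 5]].
At the point, J = [[-24.000, 3.000], [3.000, -10.000]] (det J = 231.000).
Solving J·Δ = −F gives Δ = (-0.498, 0.351).
Then the next iterate is (x, y)₁ = (0.502, -2.649).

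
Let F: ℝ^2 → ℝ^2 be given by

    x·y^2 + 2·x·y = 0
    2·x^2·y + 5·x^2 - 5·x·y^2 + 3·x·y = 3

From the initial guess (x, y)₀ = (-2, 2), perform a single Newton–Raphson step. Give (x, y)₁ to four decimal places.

(-1.7727, 0.8182)

At (-2, 2): F = (-16.0000, 61.0000).
Jacobian J = [[y^2 + 2·y, 2·x·y + 2·x], [4·x·y + 10·x - 5·y^2 + 3·y, 2·x^2 - 10·x·y + 3·x]].
At the point, J = [[8.0000, -12.0000], [-50.0000, 42.0000]] (det J = -264.0000).
Solving J·Δ = −F gives Δ = (0.2273, -1.1818).
Then the next iterate is (x, y)₁ = (-1.7727, 0.8182).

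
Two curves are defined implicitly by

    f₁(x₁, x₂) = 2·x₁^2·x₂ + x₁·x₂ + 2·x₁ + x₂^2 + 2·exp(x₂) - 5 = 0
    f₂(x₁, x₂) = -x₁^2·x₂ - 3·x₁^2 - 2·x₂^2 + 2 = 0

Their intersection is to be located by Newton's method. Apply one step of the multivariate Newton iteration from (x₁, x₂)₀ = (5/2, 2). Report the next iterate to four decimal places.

(1.3792, 1.3523)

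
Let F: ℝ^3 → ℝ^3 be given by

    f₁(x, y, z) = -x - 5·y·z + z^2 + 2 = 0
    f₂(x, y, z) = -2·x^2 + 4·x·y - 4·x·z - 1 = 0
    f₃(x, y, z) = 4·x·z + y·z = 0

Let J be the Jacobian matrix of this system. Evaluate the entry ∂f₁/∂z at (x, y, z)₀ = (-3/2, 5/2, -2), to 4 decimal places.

-16.5000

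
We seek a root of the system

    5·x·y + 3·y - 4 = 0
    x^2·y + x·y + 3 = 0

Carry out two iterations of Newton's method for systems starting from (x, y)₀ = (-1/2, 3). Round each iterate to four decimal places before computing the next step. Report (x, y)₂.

(-0.5346, 11.5579)

At (-1/2, 3): F = (-2.5000, 2.2500).
Jacobian J = [[5·y, 5·x + 3], [2·x·y + y, x^2 + x]].
At the point, J = [[15.0000, 0.5000], [0.0000, -0.2500]] (det J = -3.7500).
Solving J·Δ = −F gives Δ = (-0.1333, 9.0000).
Then the next iterate is (x, y)₁ = (-0.6333, 12.0000).
Round to (-0.6333, 12.0000) and repeat: F = (-5.9980, 0.213227), J = [[60.0000, -0.1665], [-3.1992, -0.232231]].
Δ = (0.0987, -0.4421), so (x, y)₂ = (-0.5346, 11.5579).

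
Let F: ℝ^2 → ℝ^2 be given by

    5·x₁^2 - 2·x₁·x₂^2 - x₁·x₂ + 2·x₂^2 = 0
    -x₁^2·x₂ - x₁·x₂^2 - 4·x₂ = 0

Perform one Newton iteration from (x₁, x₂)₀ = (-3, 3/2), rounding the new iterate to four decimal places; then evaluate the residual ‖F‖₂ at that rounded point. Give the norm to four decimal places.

At (-3, 3/2): F = (67.5000, -12.7500).
Jacobian J = [[10·x₁ - 2·x₂^2 - x₂, -4·x₁·x₂ - x₁ + 4·x₂], [-2·x₁·x₂ - x₂^2, -x₁^2 - 2·x₁·x₂ - 4]].
At the point, J = [[-36.0000, 27.0000], [6.7500, -4.0000]] (det J = -38.2500).
Solving J·Δ = −F gives Δ = (1.9412, 0.0882).
Then the next iterate is (x₁, x₂)₁ = (-1.0588, 1.5882).
Re-evaluating at (-1.0588, 1.5882): F = (17.673022, -5.462568), so ‖F‖₂ = 18.4980.

18.4980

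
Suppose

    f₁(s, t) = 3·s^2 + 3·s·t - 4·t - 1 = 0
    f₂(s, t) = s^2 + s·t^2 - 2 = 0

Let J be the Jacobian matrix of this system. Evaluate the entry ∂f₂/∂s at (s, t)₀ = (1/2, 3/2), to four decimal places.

3.2500

∂f₂/∂s = 2·s + t^2.
At (1/2, 3/2) this is 3.2500.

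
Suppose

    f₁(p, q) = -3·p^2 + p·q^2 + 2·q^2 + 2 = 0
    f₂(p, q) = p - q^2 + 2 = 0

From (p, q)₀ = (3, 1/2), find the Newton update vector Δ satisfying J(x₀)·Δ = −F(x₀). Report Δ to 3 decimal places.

(0.000, 4.750)

At (3, 1/2): F = (-23.750, 4.750).
Jacobian J = [[-6·p + q^2, 2·p·q + 4·q], [1, -2·q]].
At the point, J = [[-17.750, 5.000], [1.000, -1.000]] (det J = 12.750).
Solving J·Δ = −F gives Δ = (0.000, 4.750).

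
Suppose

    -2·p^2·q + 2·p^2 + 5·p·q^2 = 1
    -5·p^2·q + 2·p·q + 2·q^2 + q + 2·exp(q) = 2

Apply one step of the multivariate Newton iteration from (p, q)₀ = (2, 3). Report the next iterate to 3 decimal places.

(1.451, 1.902)

At (2, 3): F = (73.000, 11.17107).
Jacobian J = [[-4·p·q + 4·p + 5·q^2, -2·p^2 + 10·p·q], [-10·p·q + 2·q, -5·p^2 + 2·p + 4·q + 2·exp(q) + 1]].
At the point, J = [[29.000, 52.000], [-54.000, 37.17107]] (det J = 3885.96114).
Solving J·Δ = −F gives Δ = (-0.549, -1.098).
Then the next iterate is (p, q)₁ = (1.451, 1.902).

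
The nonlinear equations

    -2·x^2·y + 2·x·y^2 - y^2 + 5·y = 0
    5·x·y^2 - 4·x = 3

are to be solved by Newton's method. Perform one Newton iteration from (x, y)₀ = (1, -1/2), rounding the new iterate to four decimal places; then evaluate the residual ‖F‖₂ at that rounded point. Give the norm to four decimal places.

187.7775

At (1, -1/2): F = (-1.2500, -5.7500).
Jacobian J = [[-4·x·y + 2·y^2, -2·x^2 + 4·x·y - 2·y + 5], [5·y^2 - 4, 10·x·y]].
At the point, J = [[2.5000, 2.0000], [-2.7500, -5.0000]] (det J = -7.0000).
Solving J·Δ = −F gives Δ = (2.5357, -2.5446).
Then the next iterate is (x, y)₁ = (3.5357, -3.0446).
Re-evaluating at (3.5357, -3.0446): F = (117.178535, 146.729632), so ‖F‖₂ = 187.7775.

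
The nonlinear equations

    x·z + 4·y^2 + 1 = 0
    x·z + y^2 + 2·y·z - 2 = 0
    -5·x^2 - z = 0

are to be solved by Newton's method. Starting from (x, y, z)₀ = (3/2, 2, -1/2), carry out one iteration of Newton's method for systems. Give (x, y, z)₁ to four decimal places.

(0.7388, 0.8979, 0.1683)

At (3/2, 2, -1/2): F = (16.2500, -0.7500, -10.7500).
Jacobian J = [[z, 8·y, x], [z, 2·y + 2·z, x + 2·y], [-10·x, 0, -1]].
At the point, J = [[-0.5000, 16.0000, 1.5000], [-0.5000, 3.0000, 5.5000], [-15.0000, 0.0000, -1.0000]] (det J = -1259.0000).
Solving J·Δ = −F gives Δ = (-0.7612, -1.1021, 0.6683).
Then the next iterate is (x, y, z)₁ = (0.7388, 0.8979, 0.1683).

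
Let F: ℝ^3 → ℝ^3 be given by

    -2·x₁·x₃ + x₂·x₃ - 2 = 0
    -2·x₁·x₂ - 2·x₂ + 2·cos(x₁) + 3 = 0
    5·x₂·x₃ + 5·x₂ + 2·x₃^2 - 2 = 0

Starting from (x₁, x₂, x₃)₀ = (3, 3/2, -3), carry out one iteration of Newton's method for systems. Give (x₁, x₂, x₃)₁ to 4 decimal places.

(2.7147, 0.2446, 0.0121)

At (3, 3/2, -3): F = (11.5000, -10.979985, 1.0000).
Jacobian J = [[-2·x₃, x₃, -2·x₁ + x₂], [-2·x₂ - 2·sin(x₁), -2·x₁ - 2, 0], [0, 5·x₃ + 5, 5·x₂ + 4·x₃]].
At the point, J = [[6.0000, -3.0000, -4.5000], [-3.282240, -8.0000, 0.0000], [0.0000, -10.0000, -4.5000]] (det J = 112.609439).
Solving J·Δ = −F gives Δ = (-0.2853, -1.2554, 3.0121).
Then the next iterate is (x₁, x₂, x₃)₁ = (2.7147, 0.2446, 0.0121).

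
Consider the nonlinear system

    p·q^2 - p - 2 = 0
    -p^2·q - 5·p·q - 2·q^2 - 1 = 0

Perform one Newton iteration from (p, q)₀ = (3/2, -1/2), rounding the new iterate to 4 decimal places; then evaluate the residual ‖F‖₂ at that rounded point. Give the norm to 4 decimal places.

10.2869

At (3/2, -1/2): F = (-3.1250, 3.3750).
Jacobian J = [[q^2 - 1, 2·p·q], [-2·p·q - 5·q, -p^2 - 5·p - 4·q]].
At the point, J = [[-0.7500, -1.5000], [4.0000, -7.7500]] (det J = 11.8125).
Solving J·Δ = −F gives Δ = (-2.4788, -0.8439).
Then the next iterate is (p, q)₁ = (-0.9788, -1.3439).
Re-evaluating at (-0.9788, -1.3439): F = (-2.788979, -9.901658), so ‖F‖₂ = 10.2869.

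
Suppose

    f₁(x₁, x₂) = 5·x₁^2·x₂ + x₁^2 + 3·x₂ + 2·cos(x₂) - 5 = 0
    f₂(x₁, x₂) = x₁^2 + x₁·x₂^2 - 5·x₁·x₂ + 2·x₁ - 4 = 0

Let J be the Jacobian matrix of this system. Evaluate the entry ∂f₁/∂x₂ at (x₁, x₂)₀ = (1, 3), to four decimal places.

7.7178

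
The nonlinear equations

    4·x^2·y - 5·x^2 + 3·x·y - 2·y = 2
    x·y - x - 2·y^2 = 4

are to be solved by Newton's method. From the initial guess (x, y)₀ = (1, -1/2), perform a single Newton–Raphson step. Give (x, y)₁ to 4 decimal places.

(1.0385, 1.5192)

At (1, -1/2): F = (-9.5000, -6.0000).
Jacobian J = [[8·x·y - 10·x + 3·y, 4·x^2 + 3·x - 2], [y - 1, x - 4·y]].
At the point, J = [[-15.5000, 5.0000], [-1.5000, 3.0000]] (det J = -39.0000).
Solving J·Δ = −F gives Δ = (0.0385, 2.0192).
Then the next iterate is (x, y)₁ = (1.0385, 1.5192).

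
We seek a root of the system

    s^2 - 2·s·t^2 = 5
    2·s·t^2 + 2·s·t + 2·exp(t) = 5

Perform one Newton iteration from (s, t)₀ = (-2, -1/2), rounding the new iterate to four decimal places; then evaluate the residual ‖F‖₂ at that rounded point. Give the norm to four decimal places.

23.6630

At (-2, -1/2): F = (0.0000, -2.786939).
Jacobian J = [[2·s - 2·t^2, -4·s·t], [2·t^2 + 2·t, 4·s·t + 2·s + 2·exp(t)]].
At the point, J = [[-4.5000, -4.0000], [-0.5000, 1.213061]] (det J = -7.458776).
Solving J·Δ = −F gives Δ = (-1.4946, 1.6814).
Then the next iterate is (s, t)₁ = (-3.4946, 1.1814).
Re-evaluating at (-3.4946, 1.1814): F = (16.967097, -16.494042), so ‖F‖₂ = 23.6630.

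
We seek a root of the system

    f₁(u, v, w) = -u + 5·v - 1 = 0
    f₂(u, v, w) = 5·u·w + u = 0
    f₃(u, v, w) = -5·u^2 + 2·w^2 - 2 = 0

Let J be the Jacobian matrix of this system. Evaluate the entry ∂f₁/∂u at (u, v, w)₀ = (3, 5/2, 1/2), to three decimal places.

-1.000

∂f₁/∂u = -1.
At (3, 5/2, 1/2) this is -1.000.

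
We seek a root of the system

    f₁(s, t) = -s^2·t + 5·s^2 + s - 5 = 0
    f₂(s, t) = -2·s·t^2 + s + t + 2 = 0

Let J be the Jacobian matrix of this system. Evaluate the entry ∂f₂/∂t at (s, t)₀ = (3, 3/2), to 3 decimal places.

∂f₂/∂t = -4·s·t + 1.
At (3, 3/2) this is -17.000.

-17.000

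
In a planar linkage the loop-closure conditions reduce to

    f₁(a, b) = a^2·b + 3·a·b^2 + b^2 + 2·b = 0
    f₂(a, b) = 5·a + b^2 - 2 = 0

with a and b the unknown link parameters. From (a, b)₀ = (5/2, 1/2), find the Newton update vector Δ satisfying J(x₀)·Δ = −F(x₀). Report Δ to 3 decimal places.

(-2.159, 0.046)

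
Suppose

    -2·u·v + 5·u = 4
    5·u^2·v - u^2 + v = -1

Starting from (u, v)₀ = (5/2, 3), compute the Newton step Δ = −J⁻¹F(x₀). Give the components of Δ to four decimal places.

At (5/2, 3): F = (-6.5000, 91.5000).
Jacobian J = [[-2·v + 5, -2·u], [10·u·v - 2·u, 5·u^2 + 1]].
At the point, J = [[-1.0000, -5.0000], [70.0000, 32.2500]] (det J = 317.7500).
Solving J·Δ = −F gives Δ = (-0.7801, -1.1440).

(-0.7801, -1.1440)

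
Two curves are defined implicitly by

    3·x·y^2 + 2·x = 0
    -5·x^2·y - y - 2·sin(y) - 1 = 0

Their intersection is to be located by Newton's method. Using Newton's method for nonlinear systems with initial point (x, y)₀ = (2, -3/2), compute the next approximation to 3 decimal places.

At (2, -3/2): F = (17.500, 32.49499).
Jacobian J = [[3·y^2 + 2, 6·x·y], [-10·x·y, -5·x^2 - 2·cos(y) - 1]].
At the point, J = [[8.750, -18.000], [30.000, -21.14147]] (det J = 355.01210).
Solving J·Δ = −F gives Δ = (-0.605, 0.678).
Then the next iterate is (x, y)₁ = (1.395, -0.822).

(1.395, -0.822)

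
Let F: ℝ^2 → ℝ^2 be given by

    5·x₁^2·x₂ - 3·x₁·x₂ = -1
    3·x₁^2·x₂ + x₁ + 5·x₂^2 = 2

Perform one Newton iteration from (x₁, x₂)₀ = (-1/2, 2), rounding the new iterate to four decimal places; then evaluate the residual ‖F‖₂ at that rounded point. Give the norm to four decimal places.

At (-1/2, 2): F = (6.5000, 19.0000).
Jacobian J = [[10·x₁·x₂ - 3·x₂, 5·x₁^2 - 3·x₁], [6·x₁·x₂ + 1, 3·x₁^2 + 10·x₂]].
At the point, J = [[-16.0000, 2.7500], [-5.0000, 20.7500]] (det J = -318.2500).
Solving J·Δ = −F gives Δ = (0.2596, -0.8531).
Then the next iterate is (x₁, x₂)₁ = (-0.2404, 1.1469).
Re-evaluating at (-0.2404, 1.1469): F = (2.158553, 4.535344), so ‖F‖₂ = 5.0228.

5.0228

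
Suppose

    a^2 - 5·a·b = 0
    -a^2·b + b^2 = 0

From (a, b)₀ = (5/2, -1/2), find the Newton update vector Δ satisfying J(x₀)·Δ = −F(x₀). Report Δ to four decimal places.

At (5/2, -1/2): F = (12.5000, 3.3750).
Jacobian J = [[2·a - 5·b, -5·a], [-2·a·b, -a^2 + 2·b]].
At the point, J = [[7.5000, -12.5000], [2.5000, -7.2500]] (det J = -23.1250).
Solving J·Δ = −F gives Δ = (-2.0946, -0.2568).

(-2.0946, -0.2568)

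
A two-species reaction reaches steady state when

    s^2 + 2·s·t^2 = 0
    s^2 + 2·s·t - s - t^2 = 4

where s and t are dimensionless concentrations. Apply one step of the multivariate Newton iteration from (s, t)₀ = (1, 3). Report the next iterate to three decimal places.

(1.049, 1.335)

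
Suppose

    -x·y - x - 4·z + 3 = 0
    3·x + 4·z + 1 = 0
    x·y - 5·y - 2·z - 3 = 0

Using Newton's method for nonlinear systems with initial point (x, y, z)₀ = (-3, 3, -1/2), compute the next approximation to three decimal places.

At (-3, 3, -1/2): F = (17.000, -10.000, -26.000).
Jacobian J = [[-y - 1, -x, -4], [3, 0, 4], [y, x - 5, -2]].
At the point, J = [[-4.000, 3.000, -4.000], [3.000, 0.000, 4.000], [3.000, -8.000, -2.000]] (det J = 22.000).
Solving J·Δ = −F gives Δ = (6.727, -0.091, -2.545).
Then the next iterate is (x, y, z)₁ = (3.727, 2.909, -3.045).

(3.727, 2.909, -3.045)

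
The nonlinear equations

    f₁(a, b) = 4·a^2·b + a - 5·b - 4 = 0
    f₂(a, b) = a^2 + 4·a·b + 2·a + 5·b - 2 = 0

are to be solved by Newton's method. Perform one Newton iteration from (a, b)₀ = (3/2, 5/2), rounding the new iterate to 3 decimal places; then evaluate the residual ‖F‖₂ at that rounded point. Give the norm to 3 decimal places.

5.487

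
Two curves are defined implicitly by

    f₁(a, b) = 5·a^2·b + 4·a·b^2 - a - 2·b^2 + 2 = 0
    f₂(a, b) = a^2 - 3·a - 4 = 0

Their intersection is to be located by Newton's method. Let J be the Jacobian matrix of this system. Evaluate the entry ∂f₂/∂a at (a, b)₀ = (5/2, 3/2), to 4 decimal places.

2.0000

∂f₂/∂a = 2·a - 3.
At (5/2, 3/2) this is 2.0000.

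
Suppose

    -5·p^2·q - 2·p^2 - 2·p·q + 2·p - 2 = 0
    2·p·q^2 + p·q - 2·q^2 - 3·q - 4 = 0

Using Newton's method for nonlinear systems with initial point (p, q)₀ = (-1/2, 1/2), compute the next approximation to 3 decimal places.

At (-1/2, 1/2): F = (-3.625, -6.500).
Jacobian J = [[-10·p·q - 4·p - 2·q + 2, -5·p^2 - 2·p], [2·q^2 + q, 4·p·q + p - 4·q - 3]].
At the point, J = [[5.500, -0.250], [1.000, -6.500]] (det J = -35.500).
Solving J·Δ = −F gives Δ = (0.618, -0.905).
Then the next iterate is (p, q)₁ = (0.118, -0.405).

(0.118, -0.405)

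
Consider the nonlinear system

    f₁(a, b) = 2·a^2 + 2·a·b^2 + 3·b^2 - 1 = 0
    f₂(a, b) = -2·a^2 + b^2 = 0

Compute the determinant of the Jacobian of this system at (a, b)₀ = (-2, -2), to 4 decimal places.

J = [[4·a + 2·b^2, 4·a·b + 6·b], [-4·a, 2·b]].
At the point, J = [[0.0000, 4.0000], [8.0000, -4.0000]].
det J = -32.0000.

-32.0000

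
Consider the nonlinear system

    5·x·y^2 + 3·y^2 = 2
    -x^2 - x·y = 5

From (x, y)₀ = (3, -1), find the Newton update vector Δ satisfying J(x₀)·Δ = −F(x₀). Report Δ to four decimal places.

At (3, -1): F = (16.0000, -11.0000).
Jacobian J = [[5·y^2, 10·x·y + 6·y], [-2·x - y, -x]].
At the point, J = [[5.0000, -36.0000], [-5.0000, -3.0000]] (det J = -195.0000).
Solving J·Δ = −F gives Δ = (-2.2769, 0.1282).

(-2.2769, 0.1282)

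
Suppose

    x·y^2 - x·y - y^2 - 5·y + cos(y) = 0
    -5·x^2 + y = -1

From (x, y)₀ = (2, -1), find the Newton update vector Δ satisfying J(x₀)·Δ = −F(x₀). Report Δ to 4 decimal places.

At (2, -1): F = (8.540302, -20.0000).
Jacobian J = [[y^2 - y, 2·x·y - x - 2·y - sin(y) - 5], [-10·x, 1]].
At the point, J = [[2.0000, -8.158529], [-20.0000, 1.0000]] (det J = -161.170580).
Solving J·Δ = −F gives Δ = (-0.9594, 0.8116).

(-0.9594, 0.8116)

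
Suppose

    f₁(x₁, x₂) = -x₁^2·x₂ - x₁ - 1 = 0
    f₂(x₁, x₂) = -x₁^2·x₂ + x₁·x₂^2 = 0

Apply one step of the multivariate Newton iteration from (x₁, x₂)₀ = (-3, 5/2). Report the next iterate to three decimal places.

(-2.166, 1.520)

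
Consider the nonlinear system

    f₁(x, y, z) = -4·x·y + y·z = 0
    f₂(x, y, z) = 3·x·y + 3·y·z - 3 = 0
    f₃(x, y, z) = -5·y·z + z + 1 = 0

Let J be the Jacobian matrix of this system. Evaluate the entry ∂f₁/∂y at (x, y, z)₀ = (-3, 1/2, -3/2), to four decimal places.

10.5000

∂f₁/∂y = -4·x + z.
At (-3, 1/2, -3/2) this is 10.5000.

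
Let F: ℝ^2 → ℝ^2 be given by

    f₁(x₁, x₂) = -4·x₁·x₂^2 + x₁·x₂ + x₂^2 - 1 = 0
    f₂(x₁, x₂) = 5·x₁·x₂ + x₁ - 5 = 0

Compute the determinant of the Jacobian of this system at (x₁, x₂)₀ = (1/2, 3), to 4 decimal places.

J = [[-4·x₂^2 + x₂, -8·x₁·x₂ + x₁ + 2·x₂], [5·x₂ + 1, 5·x₁]].
At the point, J = [[-33.0000, -5.5000], [16.0000, 2.5000]].
det J = 5.5000.

5.5000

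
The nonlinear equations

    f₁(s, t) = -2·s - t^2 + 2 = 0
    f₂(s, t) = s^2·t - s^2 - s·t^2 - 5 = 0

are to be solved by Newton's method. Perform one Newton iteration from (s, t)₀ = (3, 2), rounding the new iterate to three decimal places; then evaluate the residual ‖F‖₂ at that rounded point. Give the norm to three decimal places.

22.311

At (3, 2): F = (-8.000, -8.000).
Jacobian J = [[-2, -2·t], [2·s·t - 2·s - t^2, s^2 - 2·s·t]].
At the point, J = [[-2.000, -4.000], [2.000, -3.000]] (det J = 14.000).
Solving J·Δ = −F gives Δ = (0.571, -2.286).
Then the next iterate is (s, t)₁ = (3.571, -0.286).
Re-evaluating at (3.571, -0.286): F = (-5.22380, -21.69122), so ‖F‖₂ = 22.311.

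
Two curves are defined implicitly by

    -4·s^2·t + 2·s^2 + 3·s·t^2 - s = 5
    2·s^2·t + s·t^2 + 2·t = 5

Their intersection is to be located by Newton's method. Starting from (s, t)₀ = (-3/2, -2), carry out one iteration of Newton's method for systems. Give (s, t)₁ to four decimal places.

(-0.9010, -0.8467)

At (-3/2, -2): F = (1.0000, -24.0000).
Jacobian J = [[-8·s·t + 4·s + 3·t^2 - 1, -4·s^2 + 6·s·t], [4·s·t + t^2, 2·s^2 + 2·s·t + 2]].
At the point, J = [[-19.0000, 9.0000], [16.0000, 12.5000]] (det J = -381.5000).
Solving J·Δ = −F gives Δ = (0.5990, 1.1533).
Then the next iterate is (s, t)₁ = (-0.9010, -0.8467).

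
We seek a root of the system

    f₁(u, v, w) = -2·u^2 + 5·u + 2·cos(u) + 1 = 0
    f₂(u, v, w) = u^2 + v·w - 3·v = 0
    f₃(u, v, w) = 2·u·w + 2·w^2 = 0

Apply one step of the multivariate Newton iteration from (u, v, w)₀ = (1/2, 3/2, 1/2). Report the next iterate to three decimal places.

(-1.830, -0.566, 0.943)

At (1/2, 3/2, 1/2): F = (4.75517, -3.500, 1.000).
Jacobian J = [[-4·u - 2·sin(u) + 5, 0, 0], [2·u, w - 3, v], [2·w, 0, 2·u + 4·w]].
At the point, J = [[2.04115, 0.000, 0.000], [1.000, -2.500, 1.500], [1.000, 0.000, 3.000]] (det J = -15.30862).
Solving J·Δ = −F gives Δ = (-2.330, -2.066, 0.443).
Then the next iterate is (u, v, w)₁ = (-1.830, -0.566, 0.943).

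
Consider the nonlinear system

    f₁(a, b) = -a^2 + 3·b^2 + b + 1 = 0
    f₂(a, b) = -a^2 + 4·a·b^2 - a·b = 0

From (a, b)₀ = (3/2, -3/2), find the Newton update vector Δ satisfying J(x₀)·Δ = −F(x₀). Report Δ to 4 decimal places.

(-0.2532, 0.5949)

At (3/2, -3/2): F = (4.0000, 13.5000).
Jacobian J = [[-2·a, 6·b + 1], [-2·a + 4·b^2 - b, 8·a·b - a]].
At the point, J = [[-3.0000, -8.0000], [7.5000, -19.5000]] (det J = 118.5000).
Solving J·Δ = −F gives Δ = (-0.2532, 0.5949).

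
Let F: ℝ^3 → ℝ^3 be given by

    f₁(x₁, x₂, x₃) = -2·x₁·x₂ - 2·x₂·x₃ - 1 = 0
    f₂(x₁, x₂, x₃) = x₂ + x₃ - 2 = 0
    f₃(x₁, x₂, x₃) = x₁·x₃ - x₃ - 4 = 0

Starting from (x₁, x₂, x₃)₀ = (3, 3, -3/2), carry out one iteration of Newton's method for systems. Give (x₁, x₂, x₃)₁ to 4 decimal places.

At (3, 3, -3/2): F = (-10.0000, -0.5000, -7.0000).
Jacobian J = [[-2·x₂, -2·x₁ - 2·x₃, -2·x₂], [0, 1, 1], [x₃, 0, x₁ - 1]].
At the point, J = [[-6.0000, -3.0000, -6.0000], [0.0000, 1.0000, 1.0000], [-1.5000, 0.0000, 2.0000]] (det J = -16.5000).
Solving J·Δ = −F gives Δ = (-2.6667, -1.0000, 1.5000).
Then the next iterate is (x₁, x₂, x₃)₁ = (0.3333, 2.0000, 0.0000).

(0.3333, 2.0000, 0.0000)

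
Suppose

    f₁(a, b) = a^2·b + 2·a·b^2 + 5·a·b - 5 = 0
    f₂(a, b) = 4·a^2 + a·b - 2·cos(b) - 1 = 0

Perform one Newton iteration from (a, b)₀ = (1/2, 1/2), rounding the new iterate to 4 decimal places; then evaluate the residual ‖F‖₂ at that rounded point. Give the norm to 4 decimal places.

1.3380

At (1/2, 1/2): F = (-3.3750, -1.505165).
Jacobian J = [[2·a·b + 2·b^2 + 5·b, a^2 + 4·a·b + 5·a], [8·a + b, a + 2·sin(b)]].
At the point, J = [[3.5000, 3.7500], [4.5000, 1.458851]] (det J = -11.769021).
Solving J·Δ = −F gives Δ = (0.0612, 0.8428).
Then the next iterate is (a, b)₁ = (0.5612, 1.3428).
Re-evaluating at (0.5612, 1.3428): F = (1.214618, 0.561309), so ‖F‖₂ = 1.3380.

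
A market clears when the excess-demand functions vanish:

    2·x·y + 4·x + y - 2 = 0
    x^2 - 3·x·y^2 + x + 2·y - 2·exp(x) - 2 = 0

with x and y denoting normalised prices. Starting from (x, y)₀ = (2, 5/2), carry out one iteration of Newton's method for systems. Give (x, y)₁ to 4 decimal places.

At (2, 5/2): F = (18.5000, -43.278112).
Jacobian J = [[2·y + 4, 2·x + 1], [2·x - 3·y^2 - 2·exp(x) + 1, -6·x·y + 2]].
At the point, J = [[9.0000, 5.0000], [-28.528112, -28.0000]] (det J = -109.359439).
Solving J·Δ = −F gives Δ = (-2.7580, 1.2643).
Then the next iterate is (x, y)₁ = (-0.7580, 3.7643).

(-0.7580, 3.7643)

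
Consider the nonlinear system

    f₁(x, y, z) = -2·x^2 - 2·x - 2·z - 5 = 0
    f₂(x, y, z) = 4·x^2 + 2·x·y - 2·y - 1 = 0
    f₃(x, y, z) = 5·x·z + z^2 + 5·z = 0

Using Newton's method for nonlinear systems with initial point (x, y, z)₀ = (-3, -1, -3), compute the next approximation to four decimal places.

At (-3, -1, -3): F = (-11.0000, 43.0000, 39.0000).
Jacobian J = [[-4·x - 2, 0, -2], [8·x + 2·y, 2·x - 2, 0], [5·z, 0, 5·x + 2·z + 5]].
At the point, J = [[10.0000, 0.0000, -2.0000], [-26.0000, -8.0000, 0.0000], [-15.0000, 0.0000, -16.0000]] (det J = 1520.0000).
Solving J·Δ = −F gives Δ = (1.3368, 1.0303, 1.1842).
Then the next iterate is (x, y, z)₁ = (-1.6632, 0.0303, -1.8158).

(-1.6632, 0.0303, -1.8158)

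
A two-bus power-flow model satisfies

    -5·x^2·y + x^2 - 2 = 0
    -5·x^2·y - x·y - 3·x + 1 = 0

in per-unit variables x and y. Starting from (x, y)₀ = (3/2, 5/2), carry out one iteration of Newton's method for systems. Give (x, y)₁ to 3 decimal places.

At (3/2, 5/2): F = (-27.875, -35.375).
Jacobian J = [[-10·x·y + 2·x, -5·x^2], [-10·x·y - y - 3, -5·x^2 - x]].
At the point, J = [[-34.500, -11.250], [-43.000, -12.750]] (det J = -43.875).
Solving J·Δ = −F gives Δ = (-0.970, 0.497).
Then the next iterate is (x, y)₁ = (0.530, 2.997).

(0.530, 2.997)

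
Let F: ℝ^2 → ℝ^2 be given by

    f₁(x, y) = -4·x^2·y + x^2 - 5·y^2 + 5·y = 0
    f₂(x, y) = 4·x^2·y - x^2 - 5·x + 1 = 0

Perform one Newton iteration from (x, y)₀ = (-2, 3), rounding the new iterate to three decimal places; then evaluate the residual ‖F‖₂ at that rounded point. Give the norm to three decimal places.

27.299

At (-2, 3): F = (-74.000, 55.000).
Jacobian J = [[-8·x·y + 2·x, -4·x^2 - 10·y + 5], [8·x·y - 2·x - 5, 4·x^2]].
At the point, J = [[44.000, -41.000], [-49.000, 16.000]] (det J = -1305.000).
Solving J·Δ = −F gives Δ = (0.821, -0.924).
Then the next iterate is (x, y)₁ = (-1.179, 2.076).
Re-evaluating at (-1.179, 2.076): F = (-21.32174, 17.04786), so ‖F‖₂ = 27.299.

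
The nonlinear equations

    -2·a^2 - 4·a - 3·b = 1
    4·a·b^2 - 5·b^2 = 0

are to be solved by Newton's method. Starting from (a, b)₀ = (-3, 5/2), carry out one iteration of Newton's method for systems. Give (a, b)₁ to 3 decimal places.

(-1.490, 1.694)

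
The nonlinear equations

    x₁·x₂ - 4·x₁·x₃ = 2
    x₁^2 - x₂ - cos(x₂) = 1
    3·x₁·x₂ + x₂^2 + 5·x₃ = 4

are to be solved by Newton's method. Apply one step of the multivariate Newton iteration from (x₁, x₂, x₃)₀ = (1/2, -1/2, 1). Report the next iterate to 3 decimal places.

At (1/2, -1/2, 1): F = (-4.250, -1.12758, 0.500).
Jacobian J = [[x₂ - 4·x₃, x₁, -4·x₁], [2·x₁, sin(x₂) - 1, 0], [3·x₂, 3·x₁ + 2·x₂, 5]].
At the point, J = [[-4.500, 0.500, -2.000], [1.000, -1.47943, 0.000], [-1.500, 0.500, 5.000]] (det J = 34.22535).
Solving J·Δ = −F gives Δ = (-0.991, -1.432, -0.254).
Then the next iterate is (x₁, x₂, x₃)₁ = (-0.491, -1.932, 0.746).

(-0.491, -1.932, 0.746)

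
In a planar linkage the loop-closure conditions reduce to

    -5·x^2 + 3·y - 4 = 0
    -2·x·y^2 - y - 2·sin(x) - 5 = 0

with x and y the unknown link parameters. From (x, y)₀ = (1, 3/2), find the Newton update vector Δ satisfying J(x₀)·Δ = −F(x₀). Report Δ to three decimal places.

At (1, 3/2): F = (-4.500, -12.68294).
Jacobian J = [[-10·x, 3], [-2·y^2 - 2·cos(x), -4·x·y - 1]].
At the point, J = [[-10.000, 3.000], [-5.58060, -7.000]] (det J = 86.74181).
Solving J·Δ = −F gives Δ = (-0.802, -1.173).

(-0.802, -1.173)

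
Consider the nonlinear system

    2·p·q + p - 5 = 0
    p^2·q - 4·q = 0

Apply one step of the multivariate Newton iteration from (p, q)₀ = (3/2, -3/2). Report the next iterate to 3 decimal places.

(1.140, 0.926)

At (3/2, -3/2): F = (-8.000, 2.625).
Jacobian J = [[2·q + 1, 2·p], [2·p·q, p^2 - 4]].
At the point, J = [[-2.000, 3.000], [-4.500, -1.750]] (det J = 17.000).
Solving J·Δ = −F gives Δ = (-0.360, 2.426).
Then the next iterate is (p, q)₁ = (1.140, 0.926).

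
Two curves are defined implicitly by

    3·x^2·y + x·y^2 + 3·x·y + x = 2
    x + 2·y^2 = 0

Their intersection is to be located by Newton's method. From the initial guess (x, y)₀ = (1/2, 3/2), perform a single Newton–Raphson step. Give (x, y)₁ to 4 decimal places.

(0.5108, 0.6649)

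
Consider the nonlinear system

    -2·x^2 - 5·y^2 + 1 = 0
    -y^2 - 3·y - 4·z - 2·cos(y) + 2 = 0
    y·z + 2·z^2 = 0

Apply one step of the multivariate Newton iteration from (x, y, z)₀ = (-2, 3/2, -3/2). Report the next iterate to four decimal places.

(-0.3444, 1.1663, -0.8888)

At (-2, 3/2, -3/2): F = (-18.2500, 1.108526, 2.2500).
Jacobian J = [[-4·x, -10·y, 0], [0, -2·y + 2·sin(y) - 3, -4], [0, z, y + 4·z]].
At the point, J = [[8.0000, -15.0000, 0.0000], [0.0000, -4.005010, -4.0000], [0.0000, -1.5000, -4.5000]] (det J = 96.180361).
Solving J·Δ = −F gives Δ = (1.6556, -0.3337, 0.6112).
Then the next iterate is (x, y, z)₁ = (-0.3444, 1.1663, -0.8888).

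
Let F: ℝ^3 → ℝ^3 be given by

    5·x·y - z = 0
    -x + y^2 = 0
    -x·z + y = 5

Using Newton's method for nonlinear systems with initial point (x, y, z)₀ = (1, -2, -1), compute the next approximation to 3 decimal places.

(1.000, -1.250, -6.250)

At (1, -2, -1): F = (-9.000, 3.000, -6.000).
Jacobian J = [[5·y, 5·x, -1], [-1, 2·y, 0], [-z, 1, -x]].
At the point, J = [[-10.000, 5.000, -1.000], [-1.000, -4.000, 0.000], [1.000, 1.000, -1.000]] (det J = -48.000).
Solving J·Δ = −F gives Δ = (0.000, 0.750, -5.250).
Then the next iterate is (x, y, z)₁ = (1.000, -1.250, -6.250).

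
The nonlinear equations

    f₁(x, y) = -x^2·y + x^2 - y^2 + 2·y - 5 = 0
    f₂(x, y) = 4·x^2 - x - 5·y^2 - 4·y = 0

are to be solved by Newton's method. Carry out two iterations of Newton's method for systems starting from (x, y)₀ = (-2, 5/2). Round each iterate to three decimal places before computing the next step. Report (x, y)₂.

(0.216, -0.066)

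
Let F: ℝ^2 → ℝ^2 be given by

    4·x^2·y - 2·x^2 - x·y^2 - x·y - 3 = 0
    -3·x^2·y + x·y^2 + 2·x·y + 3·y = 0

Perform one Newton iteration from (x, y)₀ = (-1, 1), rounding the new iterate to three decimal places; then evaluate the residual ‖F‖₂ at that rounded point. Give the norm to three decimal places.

At (-1, 1): F = (1.000, -3.000).
Jacobian J = [[8·x·y - 4·x - y^2 - y, 4·x^2 - 2·x·y - x], [-6·x·y + y^2 + 2·y, -3·x^2 + 2·x·y + 2·x + 3]].
At the point, J = [[-6.000, 7.000], [9.000, -4.000]] (det J = -39.000).
Solving J·Δ = −F gives Δ = (0.436, 0.231).
Then the next iterate is (x, y)₁ = (-0.564, 1.231).
Re-evaluating at (-0.564, 1.231): F = (-0.52094, 0.27504), so ‖F‖₂ = 0.589.

0.589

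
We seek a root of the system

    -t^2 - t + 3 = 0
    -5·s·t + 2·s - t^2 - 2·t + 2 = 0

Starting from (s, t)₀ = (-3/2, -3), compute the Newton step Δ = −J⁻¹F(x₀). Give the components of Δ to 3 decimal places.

(1.153, 0.600)

At (-3/2, -3): F = (-3.000, -26.500).
Jacobian J = [[0, -2·t - 1], [-5·t + 2, -5·s - 2·t - 2]].
At the point, J = [[0.000, 5.000], [17.000, 11.500]] (det J = -85.000).
Solving J·Δ = −F gives Δ = (1.153, 0.600).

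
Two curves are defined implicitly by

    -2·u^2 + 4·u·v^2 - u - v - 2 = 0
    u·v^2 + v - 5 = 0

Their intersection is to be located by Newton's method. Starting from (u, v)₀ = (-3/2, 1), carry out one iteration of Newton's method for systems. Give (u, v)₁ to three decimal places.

(-11.000, -6.500)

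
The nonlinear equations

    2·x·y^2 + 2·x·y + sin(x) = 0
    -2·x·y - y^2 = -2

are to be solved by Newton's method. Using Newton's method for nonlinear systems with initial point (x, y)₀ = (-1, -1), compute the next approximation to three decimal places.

(-1.743, -0.379)

At (-1, -1): F = (-0.84147, -1.000).
Jacobian J = [[2·y^2 + 2·y + cos(x), 4·x·y + 2·x], [-2·y, -2·x - 2·y]].
At the point, J = [[0.54030, 2.000], [2.000, 4.000]] (det J = -1.83879).
Solving J·Δ = −F gives Δ = (-0.743, 0.621).
Then the next iterate is (x, y)₁ = (-1.743, -0.379).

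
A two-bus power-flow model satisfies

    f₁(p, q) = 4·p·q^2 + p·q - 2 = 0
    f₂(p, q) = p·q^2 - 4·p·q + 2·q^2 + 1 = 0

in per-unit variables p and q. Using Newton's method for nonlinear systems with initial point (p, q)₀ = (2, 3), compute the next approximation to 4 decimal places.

(1.2687, 2.0504)

At (2, 3): F = (76.0000, 13.0000).
Jacobian J = [[4·q^2 + q, 8·p·q + p], [q^2 - 4·q, 2·p·q - 4·p + 4·q]].
At the point, J = [[39.0000, 50.0000], [-3.0000, 16.0000]] (det J = 774.0000).
Solving J·Δ = −F gives Δ = (-0.7313, -0.9496).
Then the next iterate is (p, q)₁ = (1.2687, 2.0504).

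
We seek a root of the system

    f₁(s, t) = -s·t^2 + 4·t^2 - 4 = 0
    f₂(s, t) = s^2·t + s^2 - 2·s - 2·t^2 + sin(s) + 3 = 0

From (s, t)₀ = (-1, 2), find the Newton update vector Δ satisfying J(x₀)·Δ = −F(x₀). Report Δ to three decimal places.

At (-1, 2): F = (16.000, -0.84147).
Jacobian J = [[-t^2, -2·s·t + 8·t], [2·s·t + 2·s + cos(s) - 2, s^2 - 4·t]].
At the point, J = [[-4.000, 20.000], [-7.45970, -7.000]] (det J = 177.19395).
Solving J·Δ = −F gives Δ = (0.537, -0.693).

(0.537, -0.693)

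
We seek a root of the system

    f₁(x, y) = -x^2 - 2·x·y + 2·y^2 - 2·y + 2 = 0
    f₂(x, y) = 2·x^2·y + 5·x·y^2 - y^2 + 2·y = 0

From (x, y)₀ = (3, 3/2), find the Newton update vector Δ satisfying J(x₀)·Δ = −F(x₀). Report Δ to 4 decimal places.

At (3, 3/2): F = (-14.5000, 61.5000).
Jacobian J = [[-2·x - 2·y, -2·x + 4·y - 2], [4·x·y + 5·y^2, 2·x^2 + 10·x·y - 2·y + 2]].
At the point, J = [[-9.0000, -2.0000], [29.2500, 62.0000]] (det J = -499.5000).
Solving J·Δ = −F gives Δ = (-1.5536, -0.2590).

(-1.5536, -0.2590)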